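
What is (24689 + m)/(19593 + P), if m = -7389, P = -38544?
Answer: -17300/18951 ≈ -0.91288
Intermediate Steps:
(24689 + m)/(19593 + P) = (24689 - 7389)/(19593 - 38544) = 17300/(-18951) = 17300*(-1/18951) = -17300/18951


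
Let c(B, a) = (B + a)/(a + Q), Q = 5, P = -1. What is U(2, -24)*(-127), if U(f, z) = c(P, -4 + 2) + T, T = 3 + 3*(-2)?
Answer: 508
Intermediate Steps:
c(B, a) = (B + a)/(5 + a) (c(B, a) = (B + a)/(a + 5) = (B + a)/(5 + a))
T = -3 (T = 3 - 6 = -3)
U(f, z) = -4 (U(f, z) = (-1 + (-4 + 2))/(5 + (-4 + 2)) - 3 = (-1 - 2)/(5 - 2) - 3 = -3/3 - 3 = (1/3)*(-3) - 3 = -1 - 3 = -4)
U(2, -24)*(-127) = -4*(-127) = 508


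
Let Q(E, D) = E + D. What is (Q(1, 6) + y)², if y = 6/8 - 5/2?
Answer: 441/16 ≈ 27.563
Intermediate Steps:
Q(E, D) = D + E
y = -7/4 (y = 6*(⅛) - 5*½ = ¾ - 5/2 = -7/4 ≈ -1.7500)
(Q(1, 6) + y)² = ((6 + 1) - 7/4)² = (7 - 7/4)² = (21/4)² = 441/16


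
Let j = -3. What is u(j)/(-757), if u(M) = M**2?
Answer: -9/757 ≈ -0.011889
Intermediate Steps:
u(j)/(-757) = (-3)**2/(-757) = 9*(-1/757) = -9/757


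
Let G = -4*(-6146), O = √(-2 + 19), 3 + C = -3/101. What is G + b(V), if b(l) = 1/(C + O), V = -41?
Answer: 115374530/4693 + 10201*√17/79781 ≈ 24585.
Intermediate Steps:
C = -306/101 (C = -3 - 3/101 = -306/101 ≈ -3.0297)
O = √17 ≈ 4.1231
G = 24584
b(l) = 1/(-306/101 + √17)
G + b(V) = 24584 + (1818/4693 + 10201*√17/79781) = 115374530/4693 + 10201*√17/79781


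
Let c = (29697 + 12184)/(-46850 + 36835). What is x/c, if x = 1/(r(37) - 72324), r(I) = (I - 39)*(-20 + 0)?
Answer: 10015/3027326204 ≈ 3.3082e-6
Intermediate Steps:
c = -41881/10015 (c = 41881/(-10015) = 41881*(-1/10015) = -41881/10015 ≈ -4.1818)
r(I) = 780 - 20*I (r(I) = (-39 + I)*(-20) = 780 - 20*I)
x = -1/72284 (x = 1/((780 - 20*37) - 72324) = 1/((780 - 740) - 72324) = 1/(40 - 72324) = 1/(-72284) = -1/72284 ≈ -1.3834e-5)
x/c = -1/(72284*(-41881/10015)) = -1/72284*(-10015/41881) = 10015/3027326204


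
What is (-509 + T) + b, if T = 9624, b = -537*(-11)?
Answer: 15022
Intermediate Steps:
b = 5907
(-509 + T) + b = (-509 + 9624) + 5907 = 9115 + 5907 = 15022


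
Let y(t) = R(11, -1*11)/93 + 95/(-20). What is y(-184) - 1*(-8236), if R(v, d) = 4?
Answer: 3062041/372 ≈ 8231.3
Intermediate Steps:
y(t) = -1751/372 (y(t) = 4/93 + 95/(-20) = 4*(1/93) + 95*(-1/20) = 4/93 - 19/4 = -1751/372)
y(-184) - 1*(-8236) = -1751/372 - 1*(-8236) = -1751/372 + 8236 = 3062041/372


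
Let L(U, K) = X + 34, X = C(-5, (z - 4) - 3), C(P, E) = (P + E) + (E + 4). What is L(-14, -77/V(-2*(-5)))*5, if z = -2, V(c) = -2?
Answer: 75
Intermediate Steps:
C(P, E) = 4 + P + 2*E (C(P, E) = (E + P) + (4 + E) = 4 + P + 2*E)
X = -19 (X = 4 - 5 + 2*((-2 - 4) - 3) = 4 - 5 + 2*(-6 - 3) = 4 - 5 + 2*(-9) = 4 - 5 - 18 = -19)
L(U, K) = 15 (L(U, K) = -19 + 34 = 15)
L(-14, -77/V(-2*(-5)))*5 = 15*5 = 75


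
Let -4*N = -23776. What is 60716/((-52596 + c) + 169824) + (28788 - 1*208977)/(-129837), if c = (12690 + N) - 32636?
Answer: 4413895501/2233759027 ≈ 1.9760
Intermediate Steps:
N = 5944 (N = -¼*(-23776) = 5944)
c = -14002 (c = (12690 + 5944) - 32636 = 18634 - 32636 = -14002)
60716/((-52596 + c) + 169824) + (28788 - 1*208977)/(-129837) = 60716/((-52596 - 14002) + 169824) + (28788 - 1*208977)/(-129837) = 60716/(-66598 + 169824) + (28788 - 208977)*(-1/129837) = 60716/103226 - 180189*(-1/129837) = 60716*(1/103226) + 60063/43279 = 30358/51613 + 60063/43279 = 4413895501/2233759027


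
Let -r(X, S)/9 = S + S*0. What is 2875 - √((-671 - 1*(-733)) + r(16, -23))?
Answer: 2875 - √269 ≈ 2858.6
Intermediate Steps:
r(X, S) = -9*S (r(X, S) = -9*(S + S*0) = -9*(S + 0) = -9*S)
2875 - √((-671 - 1*(-733)) + r(16, -23)) = 2875 - √((-671 - 1*(-733)) - 9*(-23)) = 2875 - √((-671 + 733) + 207) = 2875 - √(62 + 207) = 2875 - √269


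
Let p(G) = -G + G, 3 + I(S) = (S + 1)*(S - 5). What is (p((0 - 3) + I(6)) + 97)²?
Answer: 9409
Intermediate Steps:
I(S) = -3 + (1 + S)*(-5 + S) (I(S) = -3 + (S + 1)*(S - 5) = -3 + (1 + S)*(-5 + S))
p(G) = 0
(p((0 - 3) + I(6)) + 97)² = (0 + 97)² = 97² = 9409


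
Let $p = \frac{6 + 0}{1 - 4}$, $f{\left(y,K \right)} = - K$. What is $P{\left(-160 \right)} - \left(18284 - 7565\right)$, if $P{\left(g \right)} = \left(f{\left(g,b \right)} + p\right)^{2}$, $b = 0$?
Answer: $-10715$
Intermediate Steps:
$p = -2$ ($p = \frac{6}{-3} = 6 \left(- \frac{1}{3}\right) = -2$)
$P{\left(g \right)} = 4$ ($P{\left(g \right)} = \left(\left(-1\right) 0 - 2\right)^{2} = \left(0 - 2\right)^{2} = \left(-2\right)^{2} = 4$)
$P{\left(-160 \right)} - \left(18284 - 7565\right) = 4 - \left(18284 - 7565\right) = 4 - 10719 = -10715$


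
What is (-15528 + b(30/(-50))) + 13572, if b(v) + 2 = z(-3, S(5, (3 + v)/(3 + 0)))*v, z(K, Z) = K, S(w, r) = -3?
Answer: -9781/5 ≈ -1956.2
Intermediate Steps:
b(v) = -2 - 3*v
(-15528 + b(30/(-50))) + 13572 = (-15528 + (-2 - 90/(-50))) + 13572 = (-15528 + (-2 - 90*(-1)/50)) + 13572 = (-15528 + (-2 - 3*(-3/5))) + 13572 = (-15528 + (-2 + 9/5)) + 13572 = (-15528 - 1/5) + 13572 = -77641/5 + 13572 = -9781/5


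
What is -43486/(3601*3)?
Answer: -43486/10803 ≈ -4.0254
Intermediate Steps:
-43486/(3601*3) = -43486/10803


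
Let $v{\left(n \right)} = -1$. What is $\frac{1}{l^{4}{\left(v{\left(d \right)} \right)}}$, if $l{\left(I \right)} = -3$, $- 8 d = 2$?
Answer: $\frac{1}{81} \approx 0.012346$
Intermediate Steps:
$d = - \frac{1}{4}$ ($d = \left(- \frac{1}{8}\right) 2 = - \frac{1}{4} \approx -0.25$)
$\frac{1}{l^{4}{\left(v{\left(d \right)} \right)}} = \frac{1}{\left(-3\right)^{4}} = \frac{1}{81}$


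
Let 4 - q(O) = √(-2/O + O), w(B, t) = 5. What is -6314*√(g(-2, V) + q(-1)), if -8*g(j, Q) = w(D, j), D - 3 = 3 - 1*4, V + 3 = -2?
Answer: -3157*√38/2 ≈ -9730.5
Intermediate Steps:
V = -5 (V = -3 - 2 = -5)
D = 2 (D = 3 + (3 - 1*4) = 3 + (3 - 4) = 3 - 1 = 2)
g(j, Q) = -5/8 (g(j, Q) = -⅛*5 = -5/8)
q(O) = 4 - √(O - 2/O) (q(O) = 4 - √(-2/O + O) = 4 - √(O - 2/O))
-6314*√(g(-2, V) + q(-1)) = -6314*√(-5/8 + (4 - √(-1 - 2/(-1)))) = -6314*√(-5/8 + (4 - √(-1 - 2*(-1)))) = -6314*√(-5/8 + (4 - √(-1 + 2))) = -6314*√(-5/8 + (4 - √1)) = -6314*√(-5/8 + (4 - 1*1)) = -6314*√(-5/8 + (4 - 1)) = -6314*√(-5/8 + 3) = -3157*√38/2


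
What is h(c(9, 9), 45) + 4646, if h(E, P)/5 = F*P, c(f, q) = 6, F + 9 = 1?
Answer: 2846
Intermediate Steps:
F = -8 (F = -9 + 1 = -8)
h(E, P) = -40*P (h(E, P) = 5*(-8*P) = -40*P)
h(c(9, 9), 45) + 4646 = -40*45 + 4646 = -1800 + 4646 = 2846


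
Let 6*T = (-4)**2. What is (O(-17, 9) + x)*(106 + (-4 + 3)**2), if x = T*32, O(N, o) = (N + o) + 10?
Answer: 28034/3 ≈ 9344.7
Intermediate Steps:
O(N, o) = 10 + N + o
T = 8/3 (T = (1/6)*(-4)**2 = (1/6)*16 = 8/3 ≈ 2.6667)
x = 256/3 (x = (8/3)*32 = 256/3 ≈ 85.333)
(O(-17, 9) + x)*(106 + (-4 + 3)**2) = ((10 - 17 + 9) + 256/3)*(106 + (-4 + 3)**2) = (2 + 256/3)*(106 + (-1)**2) = 262*(106 + 1)/3 = (262/3)*107 = 28034/3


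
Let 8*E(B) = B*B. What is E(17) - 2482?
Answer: -19567/8 ≈ -2445.9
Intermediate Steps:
E(B) = B²/8 (E(B) = (B*B)/8 = B²/8)
E(17) - 2482 = (⅛)*17² - 2482 = (⅛)*289 - 2482 = 289/8 - 2482 = -19567/8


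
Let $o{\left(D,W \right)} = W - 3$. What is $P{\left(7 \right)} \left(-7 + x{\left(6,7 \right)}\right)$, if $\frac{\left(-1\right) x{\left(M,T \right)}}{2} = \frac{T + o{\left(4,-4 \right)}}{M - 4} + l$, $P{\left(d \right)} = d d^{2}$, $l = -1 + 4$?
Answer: $-4459$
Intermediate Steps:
$o{\left(D,W \right)} = -3 + W$ ($o{\left(D,W \right)} = W - 3 = -3 + W$)
$l = 3$
$P{\left(d \right)} = d^{3}$
$x{\left(M,T \right)} = -6 - \frac{2 \left(-7 + T\right)}{-4 + M}$ ($x{\left(M,T \right)} = - 2 \left(\frac{T - 7}{M - 4} + 3\right) = - 2 \left(\frac{T - 7}{-4 + M} + 3\right) = - 2 \left(\frac{-7 + T}{-4 + M} + 3\right) = - 2 \left(3 + \frac{-7 + T}{-4 + M}\right) = -6 - \frac{2 \left(-7 + T\right)}{-4 + M}$)
$P{\left(7 \right)} \left(-7 + x{\left(6,7 \right)}\right) = 7^{3} \left(-7 + \frac{2 \left(19 - 7 - 18\right)}{-4 + 6}\right) = 343 \left(-7 + \frac{2 \left(19 - 7 - 18\right)}{2}\right) = 343 \left(-7 + 2 \cdot \frac{1}{2} \left(-6\right)\right) = 343 \left(-7 - 6\right) = 343 \left(-13\right) = -4459$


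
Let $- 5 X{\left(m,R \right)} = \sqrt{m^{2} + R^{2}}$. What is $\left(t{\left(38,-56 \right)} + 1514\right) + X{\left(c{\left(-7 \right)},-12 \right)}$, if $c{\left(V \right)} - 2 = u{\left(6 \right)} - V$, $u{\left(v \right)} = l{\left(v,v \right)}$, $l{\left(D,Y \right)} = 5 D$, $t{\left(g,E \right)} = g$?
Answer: $1552 - \frac{3 \sqrt{185}}{5} \approx 1543.8$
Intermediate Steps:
$u{\left(v \right)} = 5 v$
$c{\left(V \right)} = 32 - V$ ($c{\left(V \right)} = 2 - \left(-30 + V\right) = 32 - V$)
$X{\left(m,R \right)} = - \frac{\sqrt{R^{2} + m^{2}}}{5}$ ($X{\left(m,R \right)} = - \frac{\sqrt{m^{2} + R^{2}}}{5} = - \frac{\sqrt{R^{2} + m^{2}}}{5}$)
$\left(t{\left(38,-56 \right)} + 1514\right) + X{\left(c{\left(-7 \right)},-12 \right)} = \left(38 + 1514\right) - \frac{\sqrt{\left(-12\right)^{2} + \left(32 - -7\right)^{2}}}{5} = 1552 - \frac{\sqrt{144 + \left(32 + 7\right)^{2}}}{5} = 1552 - \frac{\sqrt{144 + 39^{2}}}{5} = 1552 - \frac{\sqrt{144 + 1521}}{5} = 1552 - \frac{\sqrt{1665}}{5} = 1552 - \frac{3 \sqrt{185}}{5}$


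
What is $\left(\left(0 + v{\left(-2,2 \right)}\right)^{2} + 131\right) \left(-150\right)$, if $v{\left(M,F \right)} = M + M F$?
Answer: $-25050$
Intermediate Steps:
$v{\left(M,F \right)} = M + F M$
$\left(\left(0 + v{\left(-2,2 \right)}\right)^{2} + 131\right) \left(-150\right) = \left(\left(0 - 2 \left(1 + 2\right)\right)^{2} + 131\right) \left(-150\right) = \left(\left(0 - 6\right)^{2} + 131\right) \left(-150\right) = \left(\left(-6\right)^{2} + 131\right) \left(-150\right) = \left(36 + 131\right) \left(-150\right) = 167 \left(-150\right) = -25050$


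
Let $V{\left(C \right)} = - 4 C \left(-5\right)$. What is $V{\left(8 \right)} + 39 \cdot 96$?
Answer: $3904$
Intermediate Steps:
$V{\left(C \right)} = 20 C$
$V{\left(8 \right)} + 39 \cdot 96 = 20 \cdot 8 + 39 \cdot 96 = 160 + 3744 = 3904$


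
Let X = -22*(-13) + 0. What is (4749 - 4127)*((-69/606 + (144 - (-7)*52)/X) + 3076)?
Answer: 27648321405/14443 ≈ 1.9143e+6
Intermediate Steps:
X = 286 (X = 286 + 0 = 286)
(4749 - 4127)*((-69/606 + (144 - (-7)*52)/X) + 3076) = (4749 - 4127)*((-69/606 + (144 - (-7)*52)/286) + 3076) = 622*((-69*1/606 + (144 - 1*(-364))*(1/286)) + 3076) = 622*((-23/202 + (144 + 364)*(1/286)) + 3076) = 622*((-23/202 + 508*(1/286)) + 3076) = 622*((-23/202 + 254/143) + 3076) = 622*(48019/28886 + 3076) = 622*(88901355/28886) = 27648321405/14443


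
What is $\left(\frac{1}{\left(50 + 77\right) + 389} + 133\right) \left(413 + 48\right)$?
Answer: $\frac{31637969}{516} \approx 61314.0$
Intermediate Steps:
$\left(\frac{1}{\left(50 + 77\right) + 389} + 133\right) \left(413 + 48\right) = \left(\frac{1}{127 + 389} + 133\right) 461 = \left(\frac{1}{516} + 133\right) 461 = \frac{68629}{516} \cdot 461 = \frac{31637969}{516}$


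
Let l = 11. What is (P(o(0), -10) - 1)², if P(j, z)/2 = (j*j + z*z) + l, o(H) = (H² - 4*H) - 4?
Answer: 64009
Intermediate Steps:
o(H) = -4 + H² - 4*H
P(j, z) = 22 + 2*j² + 2*z² (P(j, z) = 2*((j*j + z*z) + 11) = 2*((j² + z²) + 11) = 2*(11 + j² + z²) = 22 + 2*j² + 2*z²)
(P(o(0), -10) - 1)² = ((22 + 2*(-4 + 0² - 4*0)² + 2*(-10)²) - 1)² = ((22 + 2*(-4 + 0 + 0)² + 2*100) - 1)² = ((22 + 2*(-4)² + 200) - 1)² = ((22 + 2*16 + 200) - 1)² = ((22 + 32 + 200) - 1)² = (254 - 1)² = 253² = 64009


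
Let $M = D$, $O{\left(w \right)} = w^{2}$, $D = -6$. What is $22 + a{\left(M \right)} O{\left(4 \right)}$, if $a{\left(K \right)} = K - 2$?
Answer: $-106$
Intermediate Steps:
$M = -6$
$a{\left(K \right)} = -2 + K$
$22 + a{\left(M \right)} O{\left(4 \right)} = 22 + \left(-2 - 6\right) 4^{2} = 22 - 128 = -106$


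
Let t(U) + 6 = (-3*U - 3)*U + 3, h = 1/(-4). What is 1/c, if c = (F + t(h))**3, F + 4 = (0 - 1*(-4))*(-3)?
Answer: -4096/25672375 ≈ -0.00015955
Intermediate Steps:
F = -16 (F = -4 + (0 - 1*(-4))*(-3) = -4 + (0 + 4)*(-3) = -4 + 4*(-3) = -4 - 12 = -16)
h = -1/4 ≈ -0.25000
t(U) = -3 + U*(-3 - 3*U) (t(U) = -6 + ((-3*U - 3)*U + 3) = -6 + ((-3 - 3*U)*U + 3) = -6 + (U*(-3 - 3*U) + 3) = -6 + (3 + U*(-3 - 3*U)) = -3 + U*(-3 - 3*U))
c = -25672375/4096 (c = (-16 + (-3 - 3*(-1/4) - 3*(-1/4)**2))**3 = (-16 + (-3 + 3/4 - 3*1/16))**3 = (-16 + (-3 + 3/4 - 3/16))**3 = (-16 - 39/16)**3 = (-295/16)**3 = -25672375/4096 ≈ -6267.7)
1/c = 1/(-25672375/4096) = -4096/25672375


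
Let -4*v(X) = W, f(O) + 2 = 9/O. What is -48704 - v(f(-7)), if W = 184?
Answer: -48658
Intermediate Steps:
f(O) = -2 + 9/O
v(X) = -46 (v(X) = -¼*184 = -46)
-48704 - v(f(-7)) = -48704 - 1*(-46) = -48704 + 46 = -48658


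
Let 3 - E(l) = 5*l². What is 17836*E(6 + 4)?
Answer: -8864492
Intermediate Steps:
E(l) = 3 - 5*l²
17836*E(6 + 4) = 17836*(3 - 5*(6 + 4)²) = 17836*(3 - 5*10²) = 17836*(3 - 5*100) = 17836*(3 - 500) = 17836*(-497) = -8864492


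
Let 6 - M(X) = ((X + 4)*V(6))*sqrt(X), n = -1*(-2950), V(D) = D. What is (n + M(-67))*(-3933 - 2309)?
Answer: -18451352 - 2359476*I*sqrt(67) ≈ -1.8451e+7 - 1.9313e+7*I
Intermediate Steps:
n = 2950
M(X) = 6 - sqrt(X)*(24 + 6*X) (M(X) = 6 - (X + 4)*6*sqrt(X) = 6 - (4 + X)*6*sqrt(X) = 6 - (24 + 6*X)*sqrt(X) = 6 - sqrt(X)*(24 + 6*X))
(n + M(-67))*(-3933 - 2309) = (2950 + (6 - 24*I*sqrt(67) - (-402)*I*sqrt(67)))*(-3933 - 2309) = (2950 + (6 - 24*I*sqrt(67) - (-402)*I*sqrt(67)))*(-6242) = (2950 + (6 - 24*I*sqrt(67) + 402*I*sqrt(67)))*(-6242) = (2950 + (6 + 378*I*sqrt(67)))*(-6242) = (2956 + 378*I*sqrt(67))*(-6242) = -18451352 - 2359476*I*sqrt(67)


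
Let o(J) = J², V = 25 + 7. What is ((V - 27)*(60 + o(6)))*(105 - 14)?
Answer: 43680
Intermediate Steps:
V = 32
((V - 27)*(60 + o(6)))*(105 - 14) = ((32 - 27)*(60 + 6²))*(105 - 14) = (5*(60 + 36))*91 = (5*96)*91 = 480*91 = 43680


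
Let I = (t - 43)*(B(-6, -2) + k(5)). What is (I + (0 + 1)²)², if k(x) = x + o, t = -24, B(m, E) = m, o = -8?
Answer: 364816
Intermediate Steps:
k(x) = -8 + x (k(x) = x - 8 = -8 + x)
I = 603 (I = (-24 - 43)*(-6 + (-8 + 5)) = -67*(-6 - 3) = -67*(-9) = 603)
(I + (0 + 1)²)² = (603 + (0 + 1)²)² = (603 + 1²)² = (603 + 1)² = 604² = 364816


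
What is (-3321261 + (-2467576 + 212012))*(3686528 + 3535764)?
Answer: -40277458582900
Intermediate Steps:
(-3321261 + (-2467576 + 212012))*(3686528 + 3535764) = (-3321261 - 2255564)*7222292 = -5576825*7222292 = -40277458582900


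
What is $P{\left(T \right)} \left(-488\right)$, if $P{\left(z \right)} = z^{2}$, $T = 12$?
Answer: $-70272$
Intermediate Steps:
$P{\left(T \right)} \left(-488\right) = 12^{2} \left(-488\right) = 144 \left(-488\right) = -70272$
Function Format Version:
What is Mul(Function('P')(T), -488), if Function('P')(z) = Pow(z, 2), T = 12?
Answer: -70272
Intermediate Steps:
Mul(Function('P')(T), -488) = Mul(Pow(12, 2), -488) = Mul(144, -488) = -70272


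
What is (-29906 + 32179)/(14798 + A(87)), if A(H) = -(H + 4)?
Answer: 2273/14707 ≈ 0.15455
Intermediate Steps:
A(H) = -4 - H (A(H) = -(4 + H) = -4 - H)
(-29906 + 32179)/(14798 + A(87)) = (-29906 + 32179)/(14798 + (-4 - 1*87)) = 2273/(14798 + (-4 - 87)) = 2273/(14798 - 91) = 2273/14707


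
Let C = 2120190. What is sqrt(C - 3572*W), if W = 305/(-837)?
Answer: sqrt(165139029570)/279 ≈ 1456.5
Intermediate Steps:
W = -305/837 (W = 305*(-1/837) = -305/837 ≈ -0.36440)
sqrt(C - 3572*W) = sqrt(2120190 - 3572*(-305/837)) = sqrt(2120190 + 1089460/837) = sqrt(1775688490/837) = sqrt(165139029570)/279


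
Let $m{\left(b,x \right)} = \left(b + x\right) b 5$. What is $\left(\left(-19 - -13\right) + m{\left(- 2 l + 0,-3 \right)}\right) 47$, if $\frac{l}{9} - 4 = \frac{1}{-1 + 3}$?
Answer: $1598658$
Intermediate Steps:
$l = \frac{81}{2}$ ($l = 36 + \frac{9}{-1 + 3} = 36 + \frac{9}{2} = \frac{81}{2} \approx 40.5$)
$m{\left(b,x \right)} = 5 b \left(b + x\right)$ ($m{\left(b,x \right)} = b \left(b + x\right) 5 = 5 b \left(b + x\right)$)
$\left(\left(-19 - -13\right) + m{\left(- 2 l + 0,-3 \right)}\right) 47 = \left(\left(-19 - -13\right) + 5 \left(\left(-2\right) \frac{81}{2} + 0\right) \left(\left(\left(-2\right) \frac{81}{2} + 0\right) - 3\right)\right) 47 = \left(\left(-19 + 13\right) + 5 \left(-81 + 0\right) \left(\left(-81 + 0\right) - 3\right)\right) 47 = \left(-6 + 5 \left(-81\right) \left(-81 - 3\right)\right) 47 = \left(-6 + 5 \left(-81\right) \left(-84\right)\right) 47 = \left(-6 + 34020\right) 47 = 34014 \cdot 47 = 1598658$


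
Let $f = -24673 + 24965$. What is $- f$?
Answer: $-292$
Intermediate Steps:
$f = 292$
$- f = \left(-1\right) 292 = -292$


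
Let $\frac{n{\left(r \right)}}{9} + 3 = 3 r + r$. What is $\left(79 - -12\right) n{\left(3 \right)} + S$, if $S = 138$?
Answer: $7509$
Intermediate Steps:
$n{\left(r \right)} = -27 + 36 r$ ($n{\left(r \right)} = -27 + 9 \left(3 r + r\right) = -27 + 9 \cdot 4 r = -27 + 36 r$)
$\left(79 - -12\right) n{\left(3 \right)} + S = \left(79 - -12\right) \left(-27 + 36 \cdot 3\right) + 138 = \left(79 + 12\right) \left(-27 + 108\right) + 138 = 91 \cdot 81 + 138 = 7371 + 138 = 7509$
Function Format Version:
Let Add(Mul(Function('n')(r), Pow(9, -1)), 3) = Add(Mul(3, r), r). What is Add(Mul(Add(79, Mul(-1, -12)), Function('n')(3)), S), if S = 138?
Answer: 7509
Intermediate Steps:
Function('n')(r) = Add(-27, Mul(36, r)) (Function('n')(r) = Add(-27, Mul(9, Add(Mul(3, r), r))) = Add(-27, Mul(9, Mul(4, r))) = Add(-27, Mul(36, r)))
Add(Mul(Add(79, Mul(-1, -12)), Function('n')(3)), S) = Add(Mul(Add(79, Mul(-1, -12)), Add(-27, Mul(36, 3))), 138) = Add(Mul(Add(79, 12), Add(-27, 108)), 138) = Add(Mul(91, 81), 138) = Add(7371, 138) = 7509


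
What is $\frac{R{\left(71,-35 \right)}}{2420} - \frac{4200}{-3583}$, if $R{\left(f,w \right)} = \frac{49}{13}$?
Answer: $\frac{132307567}{112721180} \approx 1.1738$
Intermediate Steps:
$R{\left(f,w \right)} = \frac{49}{13}$ ($R{\left(f,w \right)} = 49 \cdot \frac{1}{13} = \frac{49}{13}$)
$\frac{R{\left(71,-35 \right)}}{2420} - \frac{4200}{-3583} = \frac{49}{13 \cdot 2420} - \frac{4200}{-3583} = \frac{49}{13} \cdot \frac{1}{2420} - - \frac{4200}{3583} = \frac{49}{31460} + \frac{4200}{3583} = \frac{132307567}{112721180}$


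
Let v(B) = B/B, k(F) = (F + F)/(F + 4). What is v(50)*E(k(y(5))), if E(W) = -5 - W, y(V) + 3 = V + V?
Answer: -69/11 ≈ -6.2727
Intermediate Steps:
y(V) = -3 + 2*V (y(V) = -3 + (V + V) = -3 + 2*V)
k(F) = 2*F/(4 + F) (k(F) = (2*F)/(4 + F) = 2*F/(4 + F))
v(B) = 1
v(50)*E(k(y(5))) = 1*(-5 - 2*(-3 + 2*5)/(4 + (-3 + 2*5))) = 1*(-5 - 2*(-3 + 10)/(4 + (-3 + 10))) = 1*(-5 - 2*7/(4 + 7)) = 1*(-5 - 2*7/11) = 1*(-5 - 1*14/11) = 1*(-5 - 14/11) = 1*(-69/11) = -69/11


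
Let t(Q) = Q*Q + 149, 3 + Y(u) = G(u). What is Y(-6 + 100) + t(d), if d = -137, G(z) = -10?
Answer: 18905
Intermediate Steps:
Y(u) = -13 (Y(u) = -3 - 10 = -13)
t(Q) = 149 + Q² (t(Q) = Q² + 149 = 149 + Q²)
Y(-6 + 100) + t(d) = -13 + (149 + (-137)²) = -13 + (149 + 18769) = -13 + 18918 = 18905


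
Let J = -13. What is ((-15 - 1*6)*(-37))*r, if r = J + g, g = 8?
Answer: -3885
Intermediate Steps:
r = -5 (r = -13 + 8 = -5)
((-15 - 1*6)*(-37))*r = ((-15 - 1*6)*(-37))*(-5) = ((-15 - 6)*(-37))*(-5) = -21*(-37)*(-5) = 777*(-5) = -3885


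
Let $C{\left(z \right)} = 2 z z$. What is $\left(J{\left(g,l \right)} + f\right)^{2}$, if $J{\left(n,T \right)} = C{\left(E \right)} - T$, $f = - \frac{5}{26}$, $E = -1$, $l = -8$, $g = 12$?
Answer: $\frac{65025}{676} \approx 96.191$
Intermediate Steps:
$f = - \frac{5}{26}$ ($f = \left(-5\right) \frac{1}{26} = - \frac{5}{26} \approx -0.19231$)
$C{\left(z \right)} = 2 z^{2}$
$J{\left(n,T \right)} = 2 - T$ ($J{\left(n,T \right)} = 2 \left(-1\right)^{2} - T = 2 \cdot 1 - T = 2 - T$)
$\left(J{\left(g,l \right)} + f\right)^{2} = \left(\left(2 - -8\right) - \frac{5}{26}\right)^{2} = \left(\left(2 + 8\right) - \frac{5}{26}\right)^{2} = \left(10 - \frac{5}{26}\right)^{2} = \left(\frac{255}{26}\right)^{2} = \frac{65025}{676}$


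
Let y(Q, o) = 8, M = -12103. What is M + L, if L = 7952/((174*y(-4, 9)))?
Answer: -1052464/87 ≈ -12097.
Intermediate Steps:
L = 497/87 (L = 7952/((174*8)) = 7952/1392 = 7952*(1/1392) = 497/87 ≈ 5.7126)
M + L = -12103 + 497/87 = -1052464/87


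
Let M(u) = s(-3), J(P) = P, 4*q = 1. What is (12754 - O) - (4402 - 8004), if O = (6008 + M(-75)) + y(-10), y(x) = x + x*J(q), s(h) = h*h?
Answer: 20703/2 ≈ 10352.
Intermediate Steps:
q = ¼ (q = (¼)*1 = ¼ ≈ 0.25000)
s(h) = h²
y(x) = 5*x/4 (y(x) = x + x*(¼) = x + x/4 = 5*x/4)
M(u) = 9 (M(u) = (-3)² = 9)
O = 12009/2 (O = (6008 + 9) + (5/4)*(-10) = 6017 - 25/2 = 12009/2 ≈ 6004.5)
(12754 - O) - (4402 - 8004) = (12754 - 1*12009/2) - (4402 - 8004) = (12754 - 12009/2) - 1*(-3602) = 13499/2 + 3602 = 20703/2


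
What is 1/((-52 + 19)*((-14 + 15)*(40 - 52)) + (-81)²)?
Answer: 1/6957 ≈ 0.00014374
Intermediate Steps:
1/((-52 + 19)*((-14 + 15)*(40 - 52)) + (-81)²) = 1/(-33*(-12) + 6561) = 1/(396 + 6561) = 1/6957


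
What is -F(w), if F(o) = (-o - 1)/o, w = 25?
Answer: 26/25 ≈ 1.0400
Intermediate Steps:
F(o) = (-1 - o)/o
-F(w) = -(-1 - 1*25)/25 = -(-1 - 25)/25 = -(-26)/25 = -1*(-26/25) = 26/25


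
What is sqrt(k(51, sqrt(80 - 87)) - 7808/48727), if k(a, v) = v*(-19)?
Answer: sqrt(-380460416 - 45112090051*I*sqrt(7))/48727 ≈ 5.0055 - 5.0214*I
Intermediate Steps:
k(a, v) = -19*v
sqrt(k(51, sqrt(80 - 87)) - 7808/48727) = sqrt(-19*sqrt(80 - 87) - 7808/48727) = sqrt(-19*I*sqrt(7) - 7808*1/48727) = sqrt(-19*I*sqrt(7) - 7808/48727) = sqrt(-7808/48727 - 19*I*sqrt(7))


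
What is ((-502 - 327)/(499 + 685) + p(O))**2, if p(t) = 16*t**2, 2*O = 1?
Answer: 15264649/1401856 ≈ 10.889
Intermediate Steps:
O = 1/2 (O = (1/2)*1 = 1/2 ≈ 0.50000)
((-502 - 327)/(499 + 685) + p(O))**2 = ((-502 - 327)/(499 + 685) + 16*(1/2)**2)**2 = (-829/1184 + 16*(1/4))**2 = (-829*1/1184 + 4)**2 = (-829/1184 + 4)**2 = (3907/1184)**2 = 15264649/1401856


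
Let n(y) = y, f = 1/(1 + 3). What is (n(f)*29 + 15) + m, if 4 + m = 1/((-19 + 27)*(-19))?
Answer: 2773/152 ≈ 18.243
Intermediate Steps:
f = ¼ (f = 1/4 = ¼ ≈ 0.25000)
m = -609/152 (m = -4 + 1/((-19 + 27)*(-19)) = -4 + 1/(8*(-19)) = -4 + 1/(-152) = -4 - 1/152 = -609/152 ≈ -4.0066)
(n(f)*29 + 15) + m = ((¼)*29 + 15) - 609/152 = (29/4 + 15) - 609/152 = 89/4 - 609/152 = 2773/152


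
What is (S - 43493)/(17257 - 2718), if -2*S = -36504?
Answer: -25241/14539 ≈ -1.7361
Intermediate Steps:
S = 18252 (S = -1/2*(-36504) = 18252)
(S - 43493)/(17257 - 2718) = (18252 - 43493)/(17257 - 2718) = -25241/14539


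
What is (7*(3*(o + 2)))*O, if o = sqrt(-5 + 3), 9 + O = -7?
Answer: -672 - 336*I*sqrt(2) ≈ -672.0 - 475.18*I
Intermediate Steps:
O = -16 (O = -9 - 7 = -16)
o = I*sqrt(2) (o = sqrt(-2) = I*sqrt(2) ≈ 1.4142*I)
(7*(3*(o + 2)))*O = (7*(3*(I*sqrt(2) + 2)))*(-16) = (7*(3*(2 + I*sqrt(2))))*(-16) = (7*(6 + 3*I*sqrt(2)))*(-16) = (42 + 21*I*sqrt(2))*(-16) = -672 - 336*I*sqrt(2)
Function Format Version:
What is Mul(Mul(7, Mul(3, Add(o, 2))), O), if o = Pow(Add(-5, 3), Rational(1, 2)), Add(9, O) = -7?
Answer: Add(-672, Mul(-336, I, Pow(2, Rational(1, 2)))) ≈ Add(-672.00, Mul(-475.18, I))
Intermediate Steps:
O = -16 (O = Add(-9, -7) = -16)
o = Mul(I, Pow(2, Rational(1, 2))) (o = Pow(-2, Rational(1, 2)) = Mul(I, Pow(2, Rational(1, 2))) ≈ Mul(1.4142, I))
Mul(Mul(7, Mul(3, Add(o, 2))), O) = Mul(Mul(7, Mul(3, Add(Mul(I, Pow(2, Rational(1, 2))), 2))), -16) = Mul(Mul(7, Mul(3, Add(2, Mul(I, Pow(2, Rational(1, 2)))))), -16) = Mul(Mul(7, Add(6, Mul(3, I, Pow(2, Rational(1, 2))))), -16) = Mul(Add(42, Mul(21, I, Pow(2, Rational(1, 2)))), -16) = Add(-672, Mul(-336, I, Pow(2, Rational(1, 2))))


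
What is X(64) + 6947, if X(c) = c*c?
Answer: 11043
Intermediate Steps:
X(c) = c²
X(64) + 6947 = 64² + 6947 = 4096 + 6947 = 11043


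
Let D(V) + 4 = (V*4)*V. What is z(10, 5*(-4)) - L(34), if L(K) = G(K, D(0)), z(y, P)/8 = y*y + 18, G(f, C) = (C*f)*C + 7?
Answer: 393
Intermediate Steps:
D(V) = -4 + 4*V² (D(V) = -4 + (V*4)*V = -4 + (4*V)*V = -4 + 4*V²)
G(f, C) = 7 + f*C² (G(f, C) = f*C² + 7 = 7 + f*C²)
z(y, P) = 144 + 8*y² (z(y, P) = 8*(y*y + 18) = 8*(y² + 18) = 8*(18 + y²) = 144 + 8*y²)
L(K) = 7 + 16*K (L(K) = 7 + K*(-4 + 4*0²)² = 7 + K*(-4 + 4*0)² = 7 + K*(-4 + 0)² = 7 + K*(-4)² = 7 + K*16 = 7 + 16*K)
z(10, 5*(-4)) - L(34) = (144 + 8*10²) - (7 + 16*34) = (144 + 8*100) - (7 + 544) = (144 + 800) - 1*551 = 944 - 551 = 393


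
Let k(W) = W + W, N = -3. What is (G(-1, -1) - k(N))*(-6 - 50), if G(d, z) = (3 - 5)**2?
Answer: -560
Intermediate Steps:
G(d, z) = 4 (G(d, z) = (-2)**2 = 4)
k(W) = 2*W
(G(-1, -1) - k(N))*(-6 - 50) = (4 - 2*(-3))*(-6 - 50) = (4 - 1*(-6))*(-56) = (4 + 6)*(-56) = 10*(-56) = -560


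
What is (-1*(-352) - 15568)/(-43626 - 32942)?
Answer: 1902/9571 ≈ 0.19873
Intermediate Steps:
(-1*(-352) - 15568)/(-43626 - 32942) = (352 - 15568)/(-76568) = -15216*(-1/76568) = 1902/9571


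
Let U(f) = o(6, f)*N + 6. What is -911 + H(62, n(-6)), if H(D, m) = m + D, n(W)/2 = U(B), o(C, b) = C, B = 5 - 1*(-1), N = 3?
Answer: -801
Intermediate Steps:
B = 6 (B = 5 + 1 = 6)
U(f) = 24 (U(f) = 6*3 + 6 = 18 + 6 = 24)
n(W) = 48 (n(W) = 2*24 = 48)
H(D, m) = D + m
-911 + H(62, n(-6)) = -911 + (62 + 48) = -911 + 110 = -801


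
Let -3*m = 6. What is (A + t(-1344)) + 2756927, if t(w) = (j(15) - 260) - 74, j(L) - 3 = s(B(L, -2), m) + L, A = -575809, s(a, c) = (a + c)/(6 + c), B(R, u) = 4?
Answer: 4361605/2 ≈ 2.1808e+6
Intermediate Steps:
m = -2 (m = -1/3*6 = -2)
s(a, c) = (a + c)/(6 + c)
j(L) = 7/2 + L (j(L) = 3 + ((4 - 2)/(6 - 2) + L) = 3 + (2/4 + L) = 3 + ((1/4)*2 + L) = 3 + (1/2 + L) = 7/2 + L)
t(w) = -631/2 (t(w) = ((7/2 + 15) - 260) - 74 = (37/2 - 260) - 74 = -483/2 - 74 = -631/2)
(A + t(-1344)) + 2756927 = (-575809 - 631/2) + 2756927 = -1152249/2 + 2756927 = 4361605/2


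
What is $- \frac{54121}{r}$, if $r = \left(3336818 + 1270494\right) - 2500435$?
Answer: $- \frac{54121}{2106877} \approx -0.025688$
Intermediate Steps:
$r = 2106877$ ($r = 4607312 - 2500435 = 2106877$)
$- \frac{54121}{r} = - \frac{54121}{2106877}$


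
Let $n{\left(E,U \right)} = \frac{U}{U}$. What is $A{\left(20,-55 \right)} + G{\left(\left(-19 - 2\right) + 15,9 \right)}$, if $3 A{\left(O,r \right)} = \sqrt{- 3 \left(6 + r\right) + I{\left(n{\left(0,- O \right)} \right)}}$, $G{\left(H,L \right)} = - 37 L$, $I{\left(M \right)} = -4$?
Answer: $-333 + \frac{\sqrt{143}}{3} \approx -329.01$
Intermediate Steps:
$n{\left(E,U \right)} = 1$
$A{\left(O,r \right)} = \frac{\sqrt{-22 - 3 r}}{3}$ ($A{\left(O,r \right)} = \frac{\sqrt{- 3 \left(6 + r\right) - 4}}{3} = \frac{\sqrt{\left(-18 - 3 r\right) - 4}}{3} = \frac{\sqrt{-22 - 3 r}}{3}$)
$A{\left(20,-55 \right)} + G{\left(\left(-19 - 2\right) + 15,9 \right)} = \frac{\sqrt{-22 - -165}}{3} - 333 = \frac{\sqrt{-22 + 165}}{3} - 333 = \frac{\sqrt{143}}{3} - 333 = -333 + \frac{\sqrt{143}}{3}$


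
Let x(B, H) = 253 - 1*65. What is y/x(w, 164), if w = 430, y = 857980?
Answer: 214495/47 ≈ 4563.7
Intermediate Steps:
x(B, H) = 188 (x(B, H) = 253 - 65 = 188)
y/x(w, 164) = 857980/188 = 857980*(1/188) = 214495/47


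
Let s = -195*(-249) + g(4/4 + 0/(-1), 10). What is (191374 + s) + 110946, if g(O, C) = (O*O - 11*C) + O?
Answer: 350767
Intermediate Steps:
g(O, C) = O + O² - 11*C (g(O, C) = (O² - 11*C) + O = O + O² - 11*C)
s = 48447 (s = -195*(-249) + ((4/4 + 0/(-1)) + (4/4 + 0/(-1))² - 11*10) = 48555 + ((4*(¼) + 0*(-1)) + (4*(¼) + 0*(-1))² - 110) = 48555 + ((1 + 0) + (1 + 0)² - 110) = 48555 + (1 + 1² - 110) = 48555 + (1 + 1 - 110) = 48555 - 108 = 48447)
(191374 + s) + 110946 = (191374 + 48447) + 110946 = 239821 + 110946 = 350767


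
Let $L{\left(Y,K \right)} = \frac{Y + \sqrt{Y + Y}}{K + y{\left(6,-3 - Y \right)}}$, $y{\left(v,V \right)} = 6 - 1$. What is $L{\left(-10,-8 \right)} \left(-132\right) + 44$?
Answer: $-396 + 88 i \sqrt{5} \approx -396.0 + 196.77 i$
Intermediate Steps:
$y{\left(v,V \right)} = 5$ ($y{\left(v,V \right)} = 6 - 1 = 5$)
$L{\left(Y,K \right)} = \frac{Y + \sqrt{2} \sqrt{Y}}{5 + K}$ ($L{\left(Y,K \right)} = \frac{Y + \sqrt{Y + Y}}{K + 5} = \frac{Y + \sqrt{2 Y}}{5 + K} = \frac{Y + \sqrt{2} \sqrt{Y}}{5 + K}$)
$L{\left(-10,-8 \right)} \left(-132\right) + 44 = \frac{-10 + \sqrt{2} \sqrt{-10}}{5 - 8} \left(-132\right) + 44 = \frac{-10 + \sqrt{2} i \sqrt{10}}{-3} \left(-132\right) + 44 = - \frac{-10 + 2 i \sqrt{5}}{3} \left(-132\right) + 44 = \left(\frac{10}{3} - \frac{2 i \sqrt{5}}{3}\right) \left(-132\right) + 44 = \left(-440 + 88 i \sqrt{5}\right) + 44 = -396 + 88 i \sqrt{5}$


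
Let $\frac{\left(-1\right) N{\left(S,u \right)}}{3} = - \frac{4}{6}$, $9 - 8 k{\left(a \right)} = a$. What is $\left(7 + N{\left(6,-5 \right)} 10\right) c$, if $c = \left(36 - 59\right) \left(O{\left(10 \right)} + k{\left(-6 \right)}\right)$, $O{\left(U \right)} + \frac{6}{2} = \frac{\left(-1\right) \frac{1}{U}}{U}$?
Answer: $\frac{140967}{200} \approx 704.83$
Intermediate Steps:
$k{\left(a \right)} = \frac{9}{8} - \frac{a}{8}$
$N{\left(S,u \right)} = 2$ ($N{\left(S,u \right)} = - 3 \left(- \frac{4}{6}\right) = - 3 \left(\left(-4\right) \frac{1}{6}\right) = \left(-3\right) \left(- \frac{2}{3}\right) = 2$)
$O{\left(U \right)} = -3 - \frac{1}{U^{2}}$ ($O{\left(U \right)} = -3 + \frac{\left(-1\right) \frac{1}{U}}{U} = -3 - \frac{1}{U^{2}}$)
$c = \frac{5221}{200}$ ($c = \left(36 - 59\right) \left(\left(-3 - \frac{1}{100}\right) + \left(\frac{9}{8} - - \frac{3}{4}\right)\right) = - 23 \left(\left(-3 - \frac{1}{100}\right) + \left(\frac{9}{8} + \frac{3}{4}\right)\right) = - 23 \left(\left(-3 - \frac{1}{100}\right) + \frac{15}{8}\right) = - 23 \left(- \frac{301}{100} + \frac{15}{8}\right) = \left(-23\right) \left(- \frac{227}{200}\right) = \frac{5221}{200} \approx 26.105$)
$\left(7 + N{\left(6,-5 \right)} 10\right) c = \left(7 + 2 \cdot 10\right) \frac{5221}{200} = \left(7 + 20\right) \frac{5221}{200} = 27 \cdot \frac{5221}{200} = \frac{140967}{200}$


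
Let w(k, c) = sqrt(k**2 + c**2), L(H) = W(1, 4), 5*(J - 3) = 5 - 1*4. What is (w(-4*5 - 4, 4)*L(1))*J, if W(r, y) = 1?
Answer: 64*sqrt(37)/5 ≈ 77.859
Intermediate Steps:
J = 16/5 (J = 3 + (5 - 1*4)/5 = 3 + (5 - 4)/5 = 3 + (1/5)*1 = 3 + 1/5 = 16/5 ≈ 3.2000)
L(H) = 1
w(k, c) = sqrt(c**2 + k**2)
(w(-4*5 - 4, 4)*L(1))*J = (sqrt(4**2 + (-4*5 - 4)**2)*1)*(16/5) = (sqrt(16 + (-20 - 4)**2)*1)*(16/5) = (sqrt(16 + (-24)**2)*1)*(16/5) = (sqrt(16 + 576)*1)*(16/5) = (sqrt(592)*1)*(16/5) = ((4*sqrt(37))*1)*(16/5) = (4*sqrt(37))*(16/5) = 64*sqrt(37)/5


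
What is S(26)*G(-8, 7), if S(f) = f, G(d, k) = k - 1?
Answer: 156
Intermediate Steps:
G(d, k) = -1 + k
S(26)*G(-8, 7) = 26*(-1 + 7) = 26*6 = 156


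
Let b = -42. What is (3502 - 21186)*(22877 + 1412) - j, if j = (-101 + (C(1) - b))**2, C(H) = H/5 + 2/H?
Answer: -10738247556/25 ≈ -4.2953e+8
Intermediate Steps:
C(H) = 2/H + H/5 (C(H) = H*(1/5) + 2/H = H/5 + 2/H = 2/H + H/5)
j = 80656/25 (j = (-101 + ((2/1 + (1/5)*1) - 1*(-42)))**2 = (-101 + ((2*1 + 1/5) + 42))**2 = (-101 + ((2 + 1/5) + 42))**2 = (-101 + (11/5 + 42))**2 = (-101 + 221/5)**2 = (-284/5)**2 = 80656/25 ≈ 3226.2)
(3502 - 21186)*(22877 + 1412) - j = (3502 - 21186)*(22877 + 1412) - 1*80656/25 = -17684*24289 - 80656/25 = -429526676 - 80656/25 = -10738247556/25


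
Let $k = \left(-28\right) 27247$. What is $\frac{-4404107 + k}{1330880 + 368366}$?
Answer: $- \frac{5167023}{1699246} \approx -3.0408$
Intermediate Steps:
$k = -762916$
$\frac{-4404107 + k}{1330880 + 368366} = \frac{-4404107 - 762916}{1330880 + 368366} = - \frac{5167023}{1699246}$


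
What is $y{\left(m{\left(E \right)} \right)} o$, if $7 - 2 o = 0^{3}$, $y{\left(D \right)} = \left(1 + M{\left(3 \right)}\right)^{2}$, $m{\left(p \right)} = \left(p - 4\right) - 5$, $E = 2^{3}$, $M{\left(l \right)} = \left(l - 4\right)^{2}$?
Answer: $14$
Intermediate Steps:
$M{\left(l \right)} = \left(-4 + l\right)^{2}$
$E = 8$
$m{\left(p \right)} = -9 + p$ ($m{\left(p \right)} = \left(-4 + p\right) - 5 = -9 + p$)
$y{\left(D \right)} = 4$ ($y{\left(D \right)} = \left(1 + \left(-4 + 3\right)^{2}\right)^{2} = \left(1 + \left(-1\right)^{2}\right)^{2} = \left(1 + 1\right)^{2} = 2^{2} = 4$)
$o = \frac{7}{2}$ ($o = \frac{7}{2} - \frac{0^{3}}{2} = \frac{7}{2} - 0 = \frac{7}{2} + 0 = \frac{7}{2} \approx 3.5$)
$y{\left(m{\left(E \right)} \right)} o = 4 \cdot \frac{7}{2} = 14$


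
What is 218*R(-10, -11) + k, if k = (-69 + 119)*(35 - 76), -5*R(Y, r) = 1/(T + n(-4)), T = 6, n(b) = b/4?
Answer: -51468/25 ≈ -2058.7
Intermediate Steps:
n(b) = b/4 (n(b) = b*(¼) = b/4)
R(Y, r) = -1/25 (R(Y, r) = -1/(5*(6 + (¼)*(-4))) = -1/(5*(6 - 1)) = -⅕/5 = -⅕*⅕ = -1/25)
k = -2050 (k = 50*(-41) = -2050)
218*R(-10, -11) + k = 218*(-1/25) - 2050 = -218/25 - 2050 = -51468/25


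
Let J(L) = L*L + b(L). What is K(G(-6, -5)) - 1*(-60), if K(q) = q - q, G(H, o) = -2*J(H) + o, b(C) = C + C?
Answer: 60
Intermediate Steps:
b(C) = 2*C
J(L) = L² + 2*L (J(L) = L*L + 2*L = L² + 2*L)
G(H, o) = o - 2*H*(2 + H) (G(H, o) = -2*H*(2 + H) + o = o - 2*H*(2 + H))
K(q) = 0
K(G(-6, -5)) - 1*(-60) = 0 - 1*(-60) = 0 + 60 = 60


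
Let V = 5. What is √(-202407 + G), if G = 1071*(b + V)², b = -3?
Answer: I*√198123 ≈ 445.11*I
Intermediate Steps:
G = 4284 (G = 1071*(-3 + 5)² = 1071*2² = 1071*4 = 4284)
√(-202407 + G) = √(-202407 + 4284) = √(-198123) = I*√198123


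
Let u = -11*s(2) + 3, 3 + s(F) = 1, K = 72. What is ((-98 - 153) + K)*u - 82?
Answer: -4557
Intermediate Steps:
s(F) = -2 (s(F) = -3 + 1 = -2)
u = 25 (u = -11*(-2) + 3 = 22 + 3 = 25)
((-98 - 153) + K)*u - 82 = ((-98 - 153) + 72)*25 - 82 = (-251 + 72)*25 - 82 = -179*25 - 82 = -4475 - 82 = -4557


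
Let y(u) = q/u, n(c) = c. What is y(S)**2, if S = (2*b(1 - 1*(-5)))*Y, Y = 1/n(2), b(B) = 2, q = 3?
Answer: 9/4 ≈ 2.2500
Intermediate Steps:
Y = 1/2 ≈ 0.50000
S = 2 (S = (2*2)*(1/2) = 4*(1/2) = 2)
y(u) = 3/u
y(S)**2 = (3/2)**2 = 9/4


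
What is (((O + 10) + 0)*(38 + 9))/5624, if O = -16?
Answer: -141/2812 ≈ -0.050142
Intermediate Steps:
(((O + 10) + 0)*(38 + 9))/5624 = (((-16 + 10) + 0)*(38 + 9))/5624 = ((-6 + 0)*47)*(1/5624) = -6*47*(1/5624) = -282*1/5624 = -141/2812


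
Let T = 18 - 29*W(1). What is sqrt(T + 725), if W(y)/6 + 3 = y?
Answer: sqrt(1091) ≈ 33.030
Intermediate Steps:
W(y) = -18 + 6*y
T = 366 (T = 18 - 29*(-18 + 6*1) = 18 - 29*(-18 + 6) = 18 - 29*(-12) = 18 + 348 = 366)
sqrt(T + 725) = sqrt(366 + 725) = sqrt(1091)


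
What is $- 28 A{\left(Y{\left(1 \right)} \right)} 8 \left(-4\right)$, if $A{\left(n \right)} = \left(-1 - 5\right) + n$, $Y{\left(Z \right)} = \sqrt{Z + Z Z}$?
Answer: $-5376 + 896 \sqrt{2} \approx -4108.9$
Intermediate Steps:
$Y{\left(Z \right)} = \sqrt{Z + Z^{2}}$
$A{\left(n \right)} = -6 + n$
$- 28 A{\left(Y{\left(1 \right)} \right)} 8 \left(-4\right) = - 28 \left(-6 + \sqrt{1 \left(1 + 1\right)}\right) 8 \left(-4\right) = - 28 \left(-6 + \sqrt{1 \cdot 2}\right) \left(-32\right) = - 28 \left(-6 + \sqrt{2}\right) \left(-32\right) = \left(168 - 28 \sqrt{2}\right) \left(-32\right) = -5376 + 896 \sqrt{2}$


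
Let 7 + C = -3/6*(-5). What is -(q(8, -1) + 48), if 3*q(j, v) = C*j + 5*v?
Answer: -103/3 ≈ -34.333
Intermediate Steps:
C = -9/2 (C = -7 - 3/6*(-5) = -7 - 3*⅙*(-5) = -7 - ½*(-5) = -7 + 5/2 = -9/2 ≈ -4.5000)
q(j, v) = -3*j/2 + 5*v/3 (q(j, v) = (-9*j/2 + 5*v)/3 = (5*v - 9*j/2)/3 = -3*j/2 + 5*v/3)
-(q(8, -1) + 48) = -((-3/2*8 + (5/3)*(-1)) + 48) = -((-12 - 5/3) + 48) = -(-41/3 + 48) = -1*103/3 = -103/3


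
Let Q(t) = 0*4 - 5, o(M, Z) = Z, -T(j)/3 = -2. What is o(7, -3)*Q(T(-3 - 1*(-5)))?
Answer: 15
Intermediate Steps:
T(j) = 6 (T(j) = -3*(-2) = 6)
Q(t) = -5 (Q(t) = 0 - 5 = -5)
o(7, -3)*Q(T(-3 - 1*(-5))) = -3*(-5) = 15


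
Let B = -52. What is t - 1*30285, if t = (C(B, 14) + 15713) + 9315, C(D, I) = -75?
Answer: -5332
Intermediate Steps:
t = 24953 (t = (-75 + 15713) + 9315 = 15638 + 9315 = 24953)
t - 1*30285 = 24953 - 1*30285 = 24953 - 30285 = -5332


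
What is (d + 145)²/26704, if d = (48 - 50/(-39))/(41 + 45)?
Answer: 14899375969/18775108404 ≈ 0.79357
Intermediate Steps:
d = 961/1677 (d = (48 - 50*(-1/39))/86 = (48 + 50/39)*(1/86) = (1922/39)*(1/86) = 961/1677 ≈ 0.57305)
(d + 145)²/26704 = (961/1677 + 145)²/26704 = (244126/1677)²*(1/26704) = (59597503876/2812329)*(1/26704) = 14899375969/18775108404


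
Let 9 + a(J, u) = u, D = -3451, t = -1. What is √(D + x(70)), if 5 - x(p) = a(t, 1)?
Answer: 3*I*√382 ≈ 58.634*I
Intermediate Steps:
a(J, u) = -9 + u
x(p) = 13 (x(p) = 5 - (-9 + 1) = 5 - 1*(-8) = 5 + 8 = 13)
√(D + x(70)) = √(-3451 + 13) = √(-3438) = 3*I*√382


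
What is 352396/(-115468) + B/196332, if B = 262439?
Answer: -9720826255/5667515844 ≈ -1.7152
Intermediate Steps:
352396/(-115468) + B/196332 = 352396/(-115468) + 262439/196332 = 352396*(-1/115468) + 262439*(1/196332) = -88099/28867 + 262439/196332 = -9720826255/5667515844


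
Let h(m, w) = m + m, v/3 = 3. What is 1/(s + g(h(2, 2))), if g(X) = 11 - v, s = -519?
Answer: -1/517 ≈ -0.0019342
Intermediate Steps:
v = 9 (v = 3*3 = 9)
h(m, w) = 2*m
g(X) = 2 (g(X) = 11 - 1*9 = 11 - 9 = 2)
1/(s + g(h(2, 2))) = 1/(-519 + 2) = 1/(-517) = -1/517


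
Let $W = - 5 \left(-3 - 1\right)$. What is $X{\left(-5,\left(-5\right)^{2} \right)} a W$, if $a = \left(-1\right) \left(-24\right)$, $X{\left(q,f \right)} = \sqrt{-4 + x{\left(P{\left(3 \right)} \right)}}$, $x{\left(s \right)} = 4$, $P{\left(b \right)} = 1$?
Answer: $0$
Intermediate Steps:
$X{\left(q,f \right)} = 0$ ($X{\left(q,f \right)} = \sqrt{-4 + 4} = \sqrt{0} = 0$)
$W = 20$ ($W = \left(-5\right) \left(-4\right) = 20$)
$a = 24$
$X{\left(-5,\left(-5\right)^{2} \right)} a W = 0 \cdot 24 \cdot 20 = 0 \cdot 20 = 0$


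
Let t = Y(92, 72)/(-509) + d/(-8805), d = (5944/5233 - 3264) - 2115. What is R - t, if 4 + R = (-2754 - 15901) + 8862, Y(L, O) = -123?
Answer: -229788754498507/23452971585 ≈ -9797.8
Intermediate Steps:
R = -9797 (R = -4 + ((-2754 - 15901) + 8862) = -4 + (-18655 + 8862) = -4 - 9793 = -9797)
d = -28142363/5233 (d = (5944*(1/5233) - 3264) - 2115 = (5944/5233 - 3264) - 2115 = -17074568/5233 - 2115 = -28142363/5233 ≈ -5377.9)
t = 19991880262/23452971585 (t = -123/(-509) - 28142363/5233/(-8805) = -123*(-1/509) - 28142363/5233*(-1/8805) = 123/509 + 28142363/46076565 = 19991880262/23452971585 ≈ 0.85242)
R - t = -9797 - 1*19991880262/23452971585 = -9797 - 19991880262/23452971585 = -229788754498507/23452971585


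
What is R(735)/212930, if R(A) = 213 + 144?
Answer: 357/212930 ≈ 0.0016766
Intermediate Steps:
R(A) = 357
R(735)/212930 = 357/212930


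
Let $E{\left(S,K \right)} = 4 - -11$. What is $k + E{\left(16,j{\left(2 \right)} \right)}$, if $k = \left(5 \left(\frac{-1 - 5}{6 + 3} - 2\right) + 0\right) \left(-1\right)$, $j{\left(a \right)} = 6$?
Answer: $\frac{85}{3} \approx 28.333$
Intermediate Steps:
$E{\left(S,K \right)} = 15$ ($E{\left(S,K \right)} = 4 + 11 = 15$)
$k = \frac{40}{3}$ ($k = \left(5 \left(- \frac{6}{9} - 2\right) + 0\right) \left(-1\right) = \left(5 \left(\left(-6\right) \frac{1}{9} - 2\right) + 0\right) \left(-1\right) = \left(5 \left(- \frac{2}{3} - 2\right) + 0\right) \left(-1\right) = \left(5 \left(- \frac{8}{3}\right) + 0\right) \left(-1\right) = \left(- \frac{40}{3} + 0\right) \left(-1\right) = \left(- \frac{40}{3}\right) \left(-1\right) = \frac{40}{3} \approx 13.333$)
$k + E{\left(16,j{\left(2 \right)} \right)} = \frac{40}{3} + 15 = \frac{85}{3}$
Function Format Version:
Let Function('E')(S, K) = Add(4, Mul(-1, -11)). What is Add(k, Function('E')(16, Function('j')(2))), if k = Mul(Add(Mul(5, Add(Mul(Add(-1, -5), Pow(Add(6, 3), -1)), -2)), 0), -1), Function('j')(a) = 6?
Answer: Rational(85, 3) ≈ 28.333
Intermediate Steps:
Function('E')(S, K) = 15 (Function('E')(S, K) = Add(4, 11) = 15)
k = Rational(40, 3) (k = Mul(Add(Mul(5, Add(Mul(-6, Pow(9, -1)), -2)), 0), -1) = Mul(Add(Mul(5, Add(Mul(-6, Rational(1, 9)), -2)), 0), -1) = Mul(Add(Mul(5, Add(Rational(-2, 3), -2)), 0), -1) = Mul(Add(Mul(5, Rational(-8, 3)), 0), -1) = Mul(Add(Rational(-40, 3), 0), -1) = Mul(Rational(-40, 3), -1) = Rational(40, 3) ≈ 13.333)
Add(k, Function('E')(16, Function('j')(2))) = Add(Rational(40, 3), 15) = Rational(85, 3)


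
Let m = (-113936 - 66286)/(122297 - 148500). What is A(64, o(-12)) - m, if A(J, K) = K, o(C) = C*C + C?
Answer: 3278574/26203 ≈ 125.12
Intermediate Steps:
o(C) = C + C² (o(C) = C² + C = C + C²)
m = 180222/26203 (m = -180222/(-26203) = -180222*(-1/26203) = 180222/26203 ≈ 6.8779)
A(64, o(-12)) - m = -12*(1 - 12) - 1*180222/26203 = -12*(-11) - 180222/26203 = 132 - 180222/26203 = 3278574/26203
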